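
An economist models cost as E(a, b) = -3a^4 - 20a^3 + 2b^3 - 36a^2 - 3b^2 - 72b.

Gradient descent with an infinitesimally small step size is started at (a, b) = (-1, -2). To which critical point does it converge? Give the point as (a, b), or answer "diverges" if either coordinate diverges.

E is separable, so gradient descent decouples: a follows -∂E/∂a, b follows -∂E/∂b.
∂E/∂a = -12a(a + 2)(a + 3); at a=-1 this is 24, so a decreases.
∂E/∂b = 6(b - 4)(b + 3); at b=-2 this is -36, so b increases.
a converges to its nearest critical value -2 (a local min of the a-part); b converges to 4. The iterate converges to (-2, 4).

(-2, 4)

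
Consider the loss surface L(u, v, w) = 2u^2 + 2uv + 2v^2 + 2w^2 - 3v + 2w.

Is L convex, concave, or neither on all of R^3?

convex

L is quadratic, so its Hessian is the constant matrix H = [[4, 2, 0], [2, 4, 0], [0, 0, 4]].
Leading principal minors: 4, 12, 48.
All positive ⇒ H ≻ 0 ⇒ convex.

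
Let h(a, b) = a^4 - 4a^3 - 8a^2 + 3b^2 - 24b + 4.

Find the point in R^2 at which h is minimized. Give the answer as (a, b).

h(a,b) separates as P(a) + Q(b) + 4, so its minimum is min P + min Q + 4.
P'(a) = 4a(a - 4)(a + 1) vanishes at a ∈ {-1, 0, 4}; Q'(b) = 6b - 24 vanishes at b ∈ {4}.
Local minima of P (where P''>0): P(-1)=-3, P(4)=-128. Local minima of Q: Q(4)=-48.
So the global minimum of h is P(4) + Q(4) + 4 = -128 − 48 + 4 = -172, attained at (4, 4).

(4, 4)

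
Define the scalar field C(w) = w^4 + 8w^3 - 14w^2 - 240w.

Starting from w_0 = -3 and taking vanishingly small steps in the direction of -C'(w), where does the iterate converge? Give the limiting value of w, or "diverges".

C'(w) = 4(w - 3)(w + 4)(w + 5), so C'(-3) = -48.
Gradient descent moves in the -C' direction, i.e. w is increasing.
The nearest critical point in that direction is w = 3, where C'' = 224 > 0 (a local minimum). The iterate converges there.

3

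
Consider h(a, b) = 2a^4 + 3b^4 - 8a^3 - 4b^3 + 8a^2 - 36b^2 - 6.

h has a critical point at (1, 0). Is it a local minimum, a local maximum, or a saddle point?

The mixed partial ∂²h/∂a∂b is 0, so the Hessian at any point is diag(h_aa, h_bb) = diag(8(3a^2 - 6a + 2), 12(3b^2 - 2b - 6)).
At (1, 0): H = diag(-8, -72).
Both eigenvalues are negative, so H is negative definite: a local maximum.

local maximum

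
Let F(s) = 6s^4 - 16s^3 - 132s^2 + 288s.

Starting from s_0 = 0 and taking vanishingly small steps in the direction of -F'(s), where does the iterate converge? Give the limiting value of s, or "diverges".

-3

F'(s) = 24(s - 4)(s - 1)(s + 3), so F'(0) = 288.
Gradient descent moves in the -F' direction, i.e. s is decreasing.
The nearest critical point in that direction is s = -3, where F'' = 672 > 0 (a local minimum). The iterate converges there.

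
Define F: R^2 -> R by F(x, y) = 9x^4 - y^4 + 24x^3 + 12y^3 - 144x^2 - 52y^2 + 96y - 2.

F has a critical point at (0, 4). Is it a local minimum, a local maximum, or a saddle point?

The mixed partial ∂²F/∂x∂y is 0, so the Hessian at any point is diag(F_xx, F_yy) = diag(36(3x^2 + 4x - 8), 4(-3y^2 + 18y - 26)).
At (0, 4): H = diag(-288, -8).
Both eigenvalues are negative, so H is negative definite: a local maximum.

local maximum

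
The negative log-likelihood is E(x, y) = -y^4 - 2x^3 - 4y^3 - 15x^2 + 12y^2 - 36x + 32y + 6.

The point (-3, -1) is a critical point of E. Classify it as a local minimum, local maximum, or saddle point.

local minimum

The mixed partial ∂²E/∂x∂y is 0, so the Hessian at any point is diag(E_xx, E_yy) = diag(-6(2x + 5), 12(-y^2 - 2y + 2)).
At (-3, -1): H = diag(6, 36).
Both eigenvalues are positive, so H is positive definite: a local minimum.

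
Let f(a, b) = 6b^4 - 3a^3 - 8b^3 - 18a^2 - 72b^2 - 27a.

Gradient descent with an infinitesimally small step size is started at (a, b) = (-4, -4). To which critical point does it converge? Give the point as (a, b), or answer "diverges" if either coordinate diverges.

f is separable, so gradient descent decouples: a follows -∂f/∂a, b follows -∂f/∂b.
∂f/∂a = -9(a + 1)(a + 3); at a=-4 this is -27, so a increases.
∂f/∂b = 24b(b - 3)(b + 2); at b=-4 this is -1344, so b increases.
a converges to its nearest critical value -3 (a local min of the a-part); b converges to -2. The iterate converges to (-3, -2).

(-3, -2)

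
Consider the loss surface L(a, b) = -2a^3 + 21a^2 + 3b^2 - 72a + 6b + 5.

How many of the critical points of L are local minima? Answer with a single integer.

1

L separates as a function of a plus a function of b, so ∇L=0 decouples.
∂L/∂a = -6(a - 4)(a - 3) = 0 at a ∈ {3, 4}; ∂L/∂b = 6(b + 1) = 0 at b ∈ {-1}.
The Hessian is diagonal: diag(L_aa, L_bb). Second derivatives: L_aa(3)=6, L_aa(4)=-6; L_bb(-1)=6.
Local minima occur where both diagonal entries positive: (3, -1). Count: 1.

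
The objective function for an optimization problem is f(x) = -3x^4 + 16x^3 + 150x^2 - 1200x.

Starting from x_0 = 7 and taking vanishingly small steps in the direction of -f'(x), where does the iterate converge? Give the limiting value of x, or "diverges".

diverges

f'(x) = -12(x - 5)(x - 4)(x + 5), so f'(7) = -864.
Gradient descent moves in the -f' direction, i.e. x is increasing.
There is no critical point above x=7, and f' keeps the same sign, so the iterate runs off to +∞.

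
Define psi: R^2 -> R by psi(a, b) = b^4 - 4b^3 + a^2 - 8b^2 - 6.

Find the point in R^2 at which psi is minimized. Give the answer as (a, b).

psi(a,b) separates as P(a) + Q(b) − 6, so its minimum is min P + min Q − 6.
P'(a) = 2a vanishes at a ∈ {0}; Q'(b) = 4b(b - 4)(b + 1) vanishes at b ∈ {-1, 0, 4}.
Local minima of P (where P''>0): P(0)=0. Local minima of Q: Q(-1)=-3, Q(4)=-128.
So the global minimum of psi is P(0) + Q(4) − 6 = 0 − 128 − 6 = -134, attained at (0, 4).

(0, 4)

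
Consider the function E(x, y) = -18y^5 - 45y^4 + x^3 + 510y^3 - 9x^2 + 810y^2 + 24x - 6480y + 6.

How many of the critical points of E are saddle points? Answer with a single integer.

4

E separates as a function of x plus a function of y, so ∇E=0 decouples.
∂E/∂x = 3(x - 4)(x - 2) = 0 at x ∈ {2, 4}; ∂E/∂y = -90(y - 3)(y - 2)(y + 3)(y + 4) = 0 at y ∈ {-4, -3, 2, 3}.
The Hessian is diagonal: diag(E_xx, E_yy). Second derivatives: E_xx(2)=-6, E_xx(4)=6; E_yy(-4)=3780, E_yy(-3)=-2700, E_yy(2)=2700, E_yy(3)=-3780.
Saddle points occur where the two diagonal entries have opposite signs: (2, -4), (2, 2), (4, -3), (4, 3). Count: 4.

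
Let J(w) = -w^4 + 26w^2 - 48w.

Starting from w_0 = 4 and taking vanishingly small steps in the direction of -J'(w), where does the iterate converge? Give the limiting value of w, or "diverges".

diverges

J'(w) = -4(w - 3)(w - 1)(w + 4), so J'(4) = -96.
Gradient descent moves in the -J' direction, i.e. w is increasing.
There is no critical point above w=4, and J' keeps the same sign, so the iterate runs off to +∞.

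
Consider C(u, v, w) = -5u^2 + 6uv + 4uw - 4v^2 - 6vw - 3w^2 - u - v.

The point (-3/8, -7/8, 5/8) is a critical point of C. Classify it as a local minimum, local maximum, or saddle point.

The Hessian is constant: H = [[-10, 6, 4], [6, -8, -6], [4, -6, -6]].
Leading principal minors: Δ₁ = -10, Δ₂ = 44, Δ₃ = -64.
The minors alternate sign starting negative (−, +, −), so H is negative definite: a local maximum.

local maximum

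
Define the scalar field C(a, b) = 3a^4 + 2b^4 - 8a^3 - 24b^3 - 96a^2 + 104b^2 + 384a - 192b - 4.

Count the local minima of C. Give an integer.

4

C separates as a function of a plus a function of b, so ∇C=0 decouples.
∂C/∂a = 12(a - 4)(a - 2)(a + 4) = 0 at a ∈ {-4, 2, 4}; ∂C/∂b = 8(b - 4)(b - 3)(b - 2) = 0 at b ∈ {2, 3, 4}.
The Hessian is diagonal: diag(C_aa, C_bb). Second derivatives: C_aa(-4)=576, C_aa(2)=-144, C_aa(4)=192; C_bb(2)=16, C_bb(3)=-8, C_bb(4)=16.
Local minima occur where both diagonal entries positive: (-4, 2), (-4, 4), (4, 2), (4, 4). Count: 4.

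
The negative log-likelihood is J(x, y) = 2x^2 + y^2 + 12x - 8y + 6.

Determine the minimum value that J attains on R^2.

J(x,y) separates as P(x) + Q(y) + 6, so its minimum is min P + min Q + 6.
P'(x) = 4x + 12 vanishes at x ∈ {-3}; Q'(y) = 2y - 8 vanishes at y ∈ {4}.
Local minima of P (where P''>0): P(-3)=-18. Local minima of Q: Q(4)=-16.
So the global minimum of J is P(-3) + Q(4) + 6 = -18 − 16 + 6 = -28, attained at (-3, 4).

-28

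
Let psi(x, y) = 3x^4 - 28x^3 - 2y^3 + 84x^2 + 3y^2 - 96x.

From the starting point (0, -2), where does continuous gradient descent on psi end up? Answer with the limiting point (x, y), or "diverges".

psi is separable, so gradient descent decouples: x follows -∂psi/∂x, y follows -∂psi/∂y.
∂psi/∂x = 12(x - 4)(x - 2)(x - 1); at x=0 this is -96, so x increases.
∂psi/∂y = -6y(y - 1); at y=-2 this is -36, so y increases.
x converges to its nearest critical value 1 (a local min of the x-part); y converges to 0. The iterate converges to (1, 0).

(1, 0)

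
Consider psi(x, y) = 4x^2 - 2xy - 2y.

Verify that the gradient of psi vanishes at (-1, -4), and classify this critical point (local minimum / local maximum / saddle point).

saddle point

∇psi = (8x - 2y, -2x - 2); substituting (-1, -4) gives ∇psi = (0, 0), so (-1, -4) is indeed a critical point.
The Hessian of psi is constant: H = [[8, -2], [-2, 0]].
det(H) = 8·0 − (-2)² = -4.
Since det(H) < 0, H is indefinite and the critical point is a saddle point.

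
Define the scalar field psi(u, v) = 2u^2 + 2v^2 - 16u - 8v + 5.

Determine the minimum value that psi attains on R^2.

-35

psi(u,v) separates as P(u) + Q(v) + 5, so its minimum is min P + min Q + 5.
P'(u) = 4u - 16 vanishes at u ∈ {4}; Q'(v) = 4v - 8 vanishes at v ∈ {2}.
Local minima of P (where P''>0): P(4)=-32. Local minima of Q: Q(2)=-8.
So the global minimum of psi is P(4) + Q(2) + 5 = -32 − 8 + 5 = -35, attained at (4, 2).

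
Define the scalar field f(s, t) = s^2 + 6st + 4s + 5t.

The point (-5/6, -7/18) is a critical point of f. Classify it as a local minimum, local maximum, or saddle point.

The Hessian of f is constant: H = [[2, 6], [6, 0]].
det(H) = 2·0 − 6² = -36.
Since det(H) < 0, H is indefinite and the critical point is a saddle point.

saddle point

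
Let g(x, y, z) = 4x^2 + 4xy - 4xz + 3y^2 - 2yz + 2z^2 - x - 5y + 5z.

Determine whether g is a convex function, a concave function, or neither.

convex

g is quadratic, so its Hessian is the constant matrix H = [[8, 4, -4], [4, 6, -2], [-4, -2, 4]].
Leading principal minors: 8, 32, 64.
All positive ⇒ H ≻ 0 ⇒ convex.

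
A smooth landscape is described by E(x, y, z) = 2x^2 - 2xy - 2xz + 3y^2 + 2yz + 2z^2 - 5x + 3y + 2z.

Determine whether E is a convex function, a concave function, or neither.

E is quadratic, so its Hessian is the constant matrix H = [[4, -2, -2], [-2, 6, 2], [-2, 2, 4]].
Leading principal minors: 4, 20, 56.
All positive ⇒ H ≻ 0 ⇒ convex.

convex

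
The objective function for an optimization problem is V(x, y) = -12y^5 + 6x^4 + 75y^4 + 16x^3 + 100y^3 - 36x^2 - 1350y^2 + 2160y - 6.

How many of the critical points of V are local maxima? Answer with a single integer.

2

V separates as a function of x plus a function of y, so ∇V=0 decouples.
∂V/∂x = 24x(x - 1)(x + 3) = 0 at x ∈ {-3, 0, 1}; ∂V/∂y = -60(y - 4)(y - 3)(y - 1)(y + 3) = 0 at y ∈ {-3, 1, 3, 4}.
The Hessian is diagonal: diag(V_xx, V_yy). Second derivatives: V_xx(-3)=288, V_xx(0)=-72, V_xx(1)=96; V_yy(-3)=10080, V_yy(1)=-1440, V_yy(3)=720, V_yy(4)=-1260.
Local maxima occur where both diagonal entries negative: (0, 1), (0, 4). Count: 2.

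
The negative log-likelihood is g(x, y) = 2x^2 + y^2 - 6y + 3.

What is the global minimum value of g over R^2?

-6

g(x,y) separates as P(x) + Q(y) + 3, so its minimum is min P + min Q + 3.
P'(x) = 4x vanishes at x ∈ {0}; Q'(y) = 2y - 6 vanishes at y ∈ {3}.
Local minima of P (where P''>0): P(0)=0. Local minima of Q: Q(3)=-9.
So the global minimum of g is P(0) + Q(3) + 3 = 0 − 9 + 3 = -6, attained at (0, 3).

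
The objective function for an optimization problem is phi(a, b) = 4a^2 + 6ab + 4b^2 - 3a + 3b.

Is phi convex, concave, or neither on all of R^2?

convex

phi is quadratic, so its Hessian is the constant matrix H = [[8, 6], [6, 8]].
det(H) = 28, tr(H) = 16.
det(H) > 0 and tr(H) > 0, so H is positive definite everywhere: convex.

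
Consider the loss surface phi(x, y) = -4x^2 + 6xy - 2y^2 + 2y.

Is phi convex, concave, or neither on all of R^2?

phi is quadratic, so its Hessian is the constant matrix H = [[-8, 6], [6, -4]].
det(H) = -4, tr(H) = -12.
det(H) < 0, so H is indefinite: neither convex nor concave.

neither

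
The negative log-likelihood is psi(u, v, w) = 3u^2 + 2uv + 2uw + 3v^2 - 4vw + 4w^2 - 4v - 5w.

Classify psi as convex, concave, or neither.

psi is quadratic, so its Hessian is the constant matrix H = [[6, 2, 2], [2, 6, -4], [2, -4, 8]].
Leading principal minors: 6, 32, 104.
All positive ⇒ H ≻ 0 ⇒ convex.

convex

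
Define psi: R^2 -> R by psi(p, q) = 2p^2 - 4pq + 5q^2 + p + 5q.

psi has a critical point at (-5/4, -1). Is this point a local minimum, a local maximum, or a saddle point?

The Hessian of psi is constant: H = [[4, -4], [-4, 10]].
det(H) = 4·10 − (-4)² = 24.
det(H) > 0 and tr(H) = 14 > 0, so H is positive definite and the point is a local minimum.

local minimum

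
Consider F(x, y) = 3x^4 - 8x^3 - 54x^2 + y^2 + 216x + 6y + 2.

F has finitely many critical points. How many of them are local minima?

2

F separates as a function of x plus a function of y, so ∇F=0 decouples.
∂F/∂x = 12(x - 3)(x - 2)(x + 3) = 0 at x ∈ {-3, 2, 3}; ∂F/∂y = 2(y + 3) = 0 at y ∈ {-3}.
The Hessian is diagonal: diag(F_xx, F_yy). Second derivatives: F_xx(-3)=360, F_xx(2)=-60, F_xx(3)=72; F_yy(-3)=2.
Local minima occur where both diagonal entries positive: (-3, -3), (3, -3). Count: 2.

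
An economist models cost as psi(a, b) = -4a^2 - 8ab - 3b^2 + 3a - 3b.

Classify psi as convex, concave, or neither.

neither

psi is quadratic, so its Hessian is the constant matrix H = [[-8, -8], [-8, -6]].
det(H) = -16, tr(H) = -14.
det(H) < 0, so H is indefinite: neither convex nor concave.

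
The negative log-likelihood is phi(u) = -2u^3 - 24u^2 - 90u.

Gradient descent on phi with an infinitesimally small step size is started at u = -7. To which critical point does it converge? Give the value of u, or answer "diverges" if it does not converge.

-5

phi'(u) = -6(u + 3)(u + 5), so phi'(-7) = -48.
Gradient descent moves in the -phi' direction, i.e. u is increasing.
The nearest critical point in that direction is u = -5, where phi'' = 12 > 0 (a local minimum). The iterate converges there.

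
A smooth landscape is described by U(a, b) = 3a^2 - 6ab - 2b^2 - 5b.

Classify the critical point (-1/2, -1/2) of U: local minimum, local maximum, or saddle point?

saddle point

The Hessian of U is constant: H = [[6, -6], [-6, -4]].
det(H) = 6·(-4) − (-6)² = -60.
Since det(H) < 0, H is indefinite and the critical point is a saddle point.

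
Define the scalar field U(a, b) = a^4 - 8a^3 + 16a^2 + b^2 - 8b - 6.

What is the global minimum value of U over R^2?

U(a,b) separates as P(a) + Q(b) − 6, so its minimum is min P + min Q − 6.
P'(a) = 4a(a - 4)(a - 2) vanishes at a ∈ {0, 2, 4}; Q'(b) = 2b - 8 vanishes at b ∈ {4}.
Local minima of P (where P''>0): P(0)=0, P(4)=0. Local minima of Q: Q(4)=-16.
So the global minimum of U is P(0) + Q(4) − 6 = 0 − 16 − 6 = -22, attained at (0, 4).

-22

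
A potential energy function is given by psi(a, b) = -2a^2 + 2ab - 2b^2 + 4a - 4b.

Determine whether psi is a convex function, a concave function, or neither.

psi is quadratic, so its Hessian is the constant matrix H = [[-4, 2], [2, -4]].
det(H) = 12, tr(H) = -8.
det(H) > 0 and tr(H) < 0, so H is negative definite everywhere: concave.

concave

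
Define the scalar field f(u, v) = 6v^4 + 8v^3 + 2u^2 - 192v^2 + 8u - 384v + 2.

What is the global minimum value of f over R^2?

-2566

f(u,v) separates as P(u) + Q(v) + 2, so its minimum is min P + min Q + 2.
P'(u) = 4u + 8 vanishes at u ∈ {-2}; Q'(v) = 24(v - 4)(v + 1)(v + 4) vanishes at v ∈ {-4, -1, 4}.
Local minima of P (where P''>0): P(-2)=-8. Local minima of Q: Q(-4)=-512, Q(4)=-2560.
So the global minimum of f is P(-2) + Q(4) + 2 = -8 − 2560 + 2 = -2566, attained at (-2, 4).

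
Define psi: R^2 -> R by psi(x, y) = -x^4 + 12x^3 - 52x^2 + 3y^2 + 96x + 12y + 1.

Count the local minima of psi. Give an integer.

1

psi separates as a function of x plus a function of y, so ∇psi=0 decouples.
∂psi/∂x = -4(x - 4)(x - 3)(x - 2) = 0 at x ∈ {2, 3, 4}; ∂psi/∂y = 6(y + 2) = 0 at y ∈ {-2}.
The Hessian is diagonal: diag(psi_xx, psi_yy). Second derivatives: psi_xx(2)=-8, psi_xx(3)=4, psi_xx(4)=-8; psi_yy(-2)=6.
Local minima occur where both diagonal entries positive: (3, -2). Count: 1.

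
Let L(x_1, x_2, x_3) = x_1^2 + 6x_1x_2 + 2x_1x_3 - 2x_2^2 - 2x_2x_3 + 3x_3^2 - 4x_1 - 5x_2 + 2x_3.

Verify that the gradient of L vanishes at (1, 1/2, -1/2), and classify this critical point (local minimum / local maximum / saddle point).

saddle point

∇L = (2x_1 + 6x_2 + 2x_3 - 4, 6x_1 - 4x_2 - 2x_3 - 5, 2x_1 - 2x_2 + 6x_3 + 2); substituting (1, 1/2, -1/2) gives ∇L = (0, 0, 0), so (1, 1/2, -1/2) is indeed a critical point.
The Hessian is constant: H = [[2, 6, 2], [6, -4, -2], [2, -2, 6]].
Leading principal minors: Δ₁ = 2, Δ₂ = -44, Δ₃ = -304.
The minors fit neither the all-positive nor the alternating-sign pattern, so H is indefinite: a saddle point.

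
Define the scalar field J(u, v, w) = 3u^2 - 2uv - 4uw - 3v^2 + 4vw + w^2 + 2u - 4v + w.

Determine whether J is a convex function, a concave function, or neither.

J is quadratic, so its Hessian is the constant matrix H = [[6, -2, -4], [-2, -6, 4], [-4, 4, 2]].
Leading principal minors: 6, -40, -16.
Neither pattern holds ⇒ H is indefinite ⇒ neither convex nor concave.

neither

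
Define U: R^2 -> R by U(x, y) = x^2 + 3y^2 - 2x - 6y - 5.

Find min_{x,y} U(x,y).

U(x,y) separates as P(x) + Q(y) − 5, so its minimum is min P + min Q − 5.
P'(x) = 2x - 2 vanishes at x ∈ {1}; Q'(y) = 6y - 6 vanishes at y ∈ {1}.
Local minima of P (where P''>0): P(1)=-1. Local minima of Q: Q(1)=-3.
So the global minimum of U is P(1) + Q(1) − 5 = -1 − 3 − 5 = -9, attained at (1, 1).

-9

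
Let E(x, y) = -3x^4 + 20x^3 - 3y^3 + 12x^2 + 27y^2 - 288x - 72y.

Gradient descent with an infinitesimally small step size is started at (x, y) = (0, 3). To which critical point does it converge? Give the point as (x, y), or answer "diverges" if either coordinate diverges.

(3, 2)

E is separable, so gradient descent decouples: x follows -∂E/∂x, y follows -∂E/∂y.
∂E/∂x = -12(x - 4)(x - 3)(x + 2); at x=0 this is -288, so x increases.
∂E/∂y = -9(y - 4)(y - 2); at y=3 this is 9, so y decreases.
x converges to its nearest critical value 3 (a local min of the x-part); y converges to 2. The iterate converges to (3, 2).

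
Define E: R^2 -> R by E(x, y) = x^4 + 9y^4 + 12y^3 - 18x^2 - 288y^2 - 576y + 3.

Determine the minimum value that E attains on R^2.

-3918

E(x,y) separates as P(x) + Q(y) + 3, so its minimum is min P + min Q + 3.
P'(x) = 4x(x - 3)(x + 3) vanishes at x ∈ {-3, 0, 3}; Q'(y) = 36(y - 4)(y + 1)(y + 4) vanishes at y ∈ {-4, -1, 4}.
Local minima of P (where P''>0): P(-3)=-81, P(3)=-81. Local minima of Q: Q(-4)=-768, Q(4)=-3840.
So the global minimum of E is P(-3) + Q(4) + 3 = -81 − 3840 + 3 = -3918, attained at (-3, 4).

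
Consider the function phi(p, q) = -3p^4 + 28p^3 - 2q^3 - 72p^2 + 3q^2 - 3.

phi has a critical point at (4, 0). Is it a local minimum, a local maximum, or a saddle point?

The mixed partial ∂²phi/∂p∂q is 0, so the Hessian at any point is diag(phi_pp, phi_qq) = diag(12(-3p^2 + 14p - 12), 6(-2q + 1)).
At (4, 0): H = diag(-48, 6).
The eigenvalues have opposite signs, so H is indefinite: a saddle point.

saddle point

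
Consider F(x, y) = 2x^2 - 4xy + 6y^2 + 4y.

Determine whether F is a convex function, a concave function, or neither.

F is quadratic, so its Hessian is the constant matrix H = [[4, -4], [-4, 12]].
det(H) = 32, tr(H) = 16.
det(H) > 0 and tr(H) > 0, so H is positive definite everywhere: convex.

convex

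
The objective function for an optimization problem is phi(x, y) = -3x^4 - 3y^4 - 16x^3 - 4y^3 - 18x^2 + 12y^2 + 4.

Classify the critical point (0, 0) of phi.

The mixed partial ∂²phi/∂x∂y is 0, so the Hessian at any point is diag(phi_xx, phi_yy) = diag(-12(3x^2 + 8x + 3), 12(-3y^2 - 2y + 2)).
At (0, 0): H = diag(-36, 24).
The eigenvalues have opposite signs, so H is indefinite: a saddle point.

saddle point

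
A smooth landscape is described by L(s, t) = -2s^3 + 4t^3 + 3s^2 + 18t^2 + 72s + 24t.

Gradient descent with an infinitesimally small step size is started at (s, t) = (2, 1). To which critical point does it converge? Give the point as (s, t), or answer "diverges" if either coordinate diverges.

(-3, -1)

L is separable, so gradient descent decouples: s follows -∂L/∂s, t follows -∂L/∂t.
∂L/∂s = -6(s - 4)(s + 3); at s=2 this is 60, so s decreases.
∂L/∂t = 12(t + 1)(t + 2); at t=1 this is 72, so t decreases.
s converges to its nearest critical value -3 (a local min of the s-part); t converges to -1. The iterate converges to (-3, -1).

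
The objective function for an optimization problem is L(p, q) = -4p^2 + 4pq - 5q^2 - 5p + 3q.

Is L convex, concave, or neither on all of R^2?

concave

L is quadratic, so its Hessian is the constant matrix H = [[-8, 4], [4, -10]].
det(H) = 64, tr(H) = -18.
det(H) > 0 and tr(H) < 0, so H is negative definite everywhere: concave.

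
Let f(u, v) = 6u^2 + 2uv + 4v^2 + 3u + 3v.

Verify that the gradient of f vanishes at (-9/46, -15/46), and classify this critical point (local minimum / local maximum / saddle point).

∇f = (12u + 2v + 3, 2u + 8v + 3); substituting (-9/46, -15/46) gives ∇f = (0, 0), so (-9/46, -15/46) is indeed a critical point.
The Hessian of f is constant: H = [[12, 2], [2, 8]].
det(H) = 12·8 − 2² = 92.
det(H) > 0 and tr(H) = 20 > 0, so H is positive definite and the point is a local minimum.

local minimum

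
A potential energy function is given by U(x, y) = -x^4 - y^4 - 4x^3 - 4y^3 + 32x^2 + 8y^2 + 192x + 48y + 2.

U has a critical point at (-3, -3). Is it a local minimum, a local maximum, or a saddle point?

saddle point

The mixed partial ∂²U/∂x∂y is 0, so the Hessian at any point is diag(U_xx, U_yy) = diag(4(-3x^2 - 6x + 16), 4(-3y^2 - 6y + 4)).
At (-3, -3): H = diag(28, -20).
The eigenvalues have opposite signs, so H is indefinite: a saddle point.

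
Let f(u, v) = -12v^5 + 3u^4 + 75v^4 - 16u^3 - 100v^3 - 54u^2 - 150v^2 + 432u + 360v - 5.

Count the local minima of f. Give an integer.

f separates as a function of u plus a function of v, so ∇f=0 decouples.
∂f/∂u = 12(u - 4)(u - 3)(u + 3) = 0 at u ∈ {-3, 3, 4}; ∂f/∂v = -60(v - 3)(v - 2)(v - 1)(v + 1) = 0 at v ∈ {-1, 1, 2, 3}.
The Hessian is diagonal: diag(f_uu, f_vv). Second derivatives: f_uu(-3)=504, f_uu(3)=-72, f_uu(4)=84; f_vv(-1)=1440, f_vv(1)=-240, f_vv(2)=180, f_vv(3)=-480.
Local minima occur where both diagonal entries positive: (-3, -1), (-3, 2), (4, -1), (4, 2). Count: 4.

4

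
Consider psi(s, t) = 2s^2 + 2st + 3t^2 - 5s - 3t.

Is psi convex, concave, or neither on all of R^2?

convex

psi is quadratic, so its Hessian is the constant matrix H = [[4, 2], [2, 6]].
det(H) = 20, tr(H) = 10.
det(H) > 0 and tr(H) > 0, so H is positive definite everywhere: convex.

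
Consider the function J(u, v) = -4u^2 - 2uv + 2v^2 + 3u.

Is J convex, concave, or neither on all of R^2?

J is quadratic, so its Hessian is the constant matrix H = [[-8, -2], [-2, 4]].
det(H) = -36, tr(H) = -4.
det(H) < 0, so H is indefinite: neither convex nor concave.

neither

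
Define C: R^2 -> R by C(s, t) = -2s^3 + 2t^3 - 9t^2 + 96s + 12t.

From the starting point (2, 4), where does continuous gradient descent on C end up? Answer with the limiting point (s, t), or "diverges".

(-4, 2)

C is separable, so gradient descent decouples: s follows -∂C/∂s, t follows -∂C/∂t.
∂C/∂s = -6(s - 4)(s + 4); at s=2 this is 72, so s decreases.
∂C/∂t = 6(t - 2)(t - 1); at t=4 this is 36, so t decreases.
s converges to its nearest critical value -4 (a local min of the s-part); t converges to 2. The iterate converges to (-4, 2).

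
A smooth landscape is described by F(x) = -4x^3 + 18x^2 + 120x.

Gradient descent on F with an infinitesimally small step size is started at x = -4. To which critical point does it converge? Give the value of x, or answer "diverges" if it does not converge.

F'(x) = -12(x - 5)(x + 2), so F'(-4) = -216.
Gradient descent moves in the -F' direction, i.e. x is increasing.
The nearest critical point in that direction is x = -2, where F'' = 84 > 0 (a local minimum). The iterate converges there.

-2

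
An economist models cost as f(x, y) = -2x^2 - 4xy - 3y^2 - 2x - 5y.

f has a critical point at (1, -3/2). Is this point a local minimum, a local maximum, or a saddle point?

local maximum

The Hessian of f is constant: H = [[-4, -4], [-4, -6]].
det(H) = (-4)·(-6) − (-4)² = 8.
det(H) > 0 and tr(H) = -10 < 0, so H is negative definite and the point is a local maximum.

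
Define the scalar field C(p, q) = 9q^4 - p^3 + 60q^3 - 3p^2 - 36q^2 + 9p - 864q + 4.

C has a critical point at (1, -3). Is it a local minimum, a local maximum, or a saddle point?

The mixed partial ∂²C/∂p∂q is 0, so the Hessian at any point is diag(C_pp, C_qq) = diag(-6(p + 1), 36(3q^2 + 10q - 2)).
At (1, -3): H = diag(-12, -180).
Both eigenvalues are negative, so H is negative definite: a local maximum.

local maximum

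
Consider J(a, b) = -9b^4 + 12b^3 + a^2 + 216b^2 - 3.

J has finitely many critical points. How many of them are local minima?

1

J separates as a function of a plus a function of b, so ∇J=0 decouples.
∂J/∂a = 2a = 0 at a ∈ {0}; ∂J/∂b = -36b(b - 4)(b + 3) = 0 at b ∈ {-3, 0, 4}.
The Hessian is diagonal: diag(J_aa, J_bb). Second derivatives: J_aa(0)=2; J_bb(-3)=-756, J_bb(0)=432, J_bb(4)=-1008.
Local minima occur where both diagonal entries positive: (0, 0). Count: 1.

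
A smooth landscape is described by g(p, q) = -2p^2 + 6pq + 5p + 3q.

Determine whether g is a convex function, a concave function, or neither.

neither

g is quadratic, so its Hessian is the constant matrix H = [[-4, 6], [6, 0]].
det(H) = -36, tr(H) = -4.
det(H) < 0, so H is indefinite: neither convex nor concave.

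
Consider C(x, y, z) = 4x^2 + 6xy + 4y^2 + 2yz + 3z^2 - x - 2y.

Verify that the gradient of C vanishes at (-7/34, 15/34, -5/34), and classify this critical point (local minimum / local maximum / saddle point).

local minimum

∇C = (8x + 6y - 1, 6x + 8y + 2z - 2, 2y + 6z); substituting (-7/34, 15/34, -5/34) gives ∇C = (0, 0, 0), so (-7/34, 15/34, -5/34) is indeed a critical point.
The Hessian is constant: H = [[8, 6, 0], [6, 8, 2], [0, 2, 6]].
Leading principal minors: Δ₁ = 8, Δ₂ = 28, Δ₃ = 136.
All leading minors are positive, so H is positive definite: a local minimum.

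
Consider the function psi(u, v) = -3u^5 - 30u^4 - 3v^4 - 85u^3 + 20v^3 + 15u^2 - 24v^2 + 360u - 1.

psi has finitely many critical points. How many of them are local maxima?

4

psi separates as a function of u plus a function of v, so ∇psi=0 decouples.
∂psi/∂u = -15(u - 1)(u + 2)(u + 3)(u + 4) = 0 at u ∈ {-4, -3, -2, 1}; ∂psi/∂v = -12v(v - 4)(v - 1) = 0 at v ∈ {0, 1, 4}.
The Hessian is diagonal: diag(psi_uu, psi_vv). Second derivatives: psi_uu(-4)=150, psi_uu(-3)=-60, psi_uu(-2)=90, psi_uu(1)=-900; psi_vv(0)=-48, psi_vv(1)=36, psi_vv(4)=-144.
Local maxima occur where both diagonal entries negative: (-3, 0), (-3, 4), (1, 0), (1, 4). Count: 4.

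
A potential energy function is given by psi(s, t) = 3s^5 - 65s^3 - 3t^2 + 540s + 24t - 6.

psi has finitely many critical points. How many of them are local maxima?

2

psi separates as a function of s plus a function of t, so ∇psi=0 decouples.
∂psi/∂s = 15(s - 3)(s - 2)(s + 2)(s + 3) = 0 at s ∈ {-3, -2, 2, 3}; ∂psi/∂t = -6(t - 4) = 0 at t ∈ {4}.
The Hessian is diagonal: diag(psi_ss, psi_tt). Second derivatives: psi_ss(-3)=-450, psi_ss(-2)=300, psi_ss(2)=-300, psi_ss(3)=450; psi_tt(4)=-6.
Local maxima occur where both diagonal entries negative: (-3, 4), (2, 4). Count: 2.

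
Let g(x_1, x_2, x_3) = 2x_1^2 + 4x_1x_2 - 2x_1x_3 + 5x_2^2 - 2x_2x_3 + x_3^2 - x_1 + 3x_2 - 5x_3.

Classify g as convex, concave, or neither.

g is quadratic, so its Hessian is the constant matrix H = [[4, 4, -2], [4, 10, -2], [-2, -2, 2]].
Leading principal minors: 4, 24, 24.
All positive ⇒ H ≻ 0 ⇒ convex.

convex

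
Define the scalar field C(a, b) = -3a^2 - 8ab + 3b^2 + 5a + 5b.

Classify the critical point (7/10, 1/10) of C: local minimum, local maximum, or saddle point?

saddle point

The Hessian of C is constant: H = [[-6, -8], [-8, 6]].
det(H) = (-6)·6 − (-8)² = -100.
Since det(H) < 0, H is indefinite and the critical point is a saddle point.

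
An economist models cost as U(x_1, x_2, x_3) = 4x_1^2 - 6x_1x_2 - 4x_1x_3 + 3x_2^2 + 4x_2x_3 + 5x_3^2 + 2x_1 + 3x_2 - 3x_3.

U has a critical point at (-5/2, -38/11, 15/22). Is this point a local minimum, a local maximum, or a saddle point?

local minimum

The Hessian is constant: H = [[8, -6, -4], [-6, 6, 4], [-4, 4, 10]].
Leading principal minors: Δ₁ = 8, Δ₂ = 12, Δ₃ = 88.
All leading minors are positive, so H is positive definite: a local minimum.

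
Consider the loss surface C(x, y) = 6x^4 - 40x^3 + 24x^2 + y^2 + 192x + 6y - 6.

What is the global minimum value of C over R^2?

-137

C(x,y) separates as P(x) + Q(y) − 6, so its minimum is min P + min Q − 6.
P'(x) = 24(x - 4)(x - 2)(x + 1) vanishes at x ∈ {-1, 2, 4}; Q'(y) = 2y + 6 vanishes at y ∈ {-3}.
Local minima of P (where P''>0): P(-1)=-122, P(4)=128. Local minima of Q: Q(-3)=-9.
So the global minimum of C is P(-1) + Q(-3) − 6 = -122 − 9 − 6 = -137, attained at (-1, -3).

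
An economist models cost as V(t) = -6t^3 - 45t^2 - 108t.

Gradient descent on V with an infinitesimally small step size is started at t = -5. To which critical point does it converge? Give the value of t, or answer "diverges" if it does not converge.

-3

V'(t) = -18(t + 2)(t + 3), so V'(-5) = -108.
Gradient descent moves in the -V' direction, i.e. t is increasing.
The nearest critical point in that direction is t = -3, where V'' = 18 > 0 (a local minimum). The iterate converges there.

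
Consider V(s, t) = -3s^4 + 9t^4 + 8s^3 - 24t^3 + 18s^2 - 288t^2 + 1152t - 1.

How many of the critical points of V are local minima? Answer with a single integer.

2

V separates as a function of s plus a function of t, so ∇V=0 decouples.
∂V/∂s = -12s(s - 3)(s + 1) = 0 at s ∈ {-1, 0, 3}; ∂V/∂t = 36(t - 4)(t - 2)(t + 4) = 0 at t ∈ {-4, 2, 4}.
The Hessian is diagonal: diag(V_ss, V_tt). Second derivatives: V_ss(-1)=-48, V_ss(0)=36, V_ss(3)=-144; V_tt(-4)=1728, V_tt(2)=-432, V_tt(4)=576.
Local minima occur where both diagonal entries positive: (0, -4), (0, 4). Count: 2.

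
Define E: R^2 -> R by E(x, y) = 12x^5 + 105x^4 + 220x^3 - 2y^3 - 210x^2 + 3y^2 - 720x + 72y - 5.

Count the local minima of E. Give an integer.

E separates as a function of x plus a function of y, so ∇E=0 decouples.
∂E/∂x = 60(x - 1)(x + 1)(x + 3)(x + 4) = 0 at x ∈ {-4, -3, -1, 1}; ∂E/∂y = -6(y - 4)(y + 3) = 0 at y ∈ {-3, 4}.
The Hessian is diagonal: diag(E_xx, E_yy). Second derivatives: E_xx(-4)=-900, E_xx(-3)=480, E_xx(-1)=-720, E_xx(1)=2400; E_yy(-3)=42, E_yy(4)=-42.
Local minima occur where both diagonal entries positive: (-3, -3), (1, -3). Count: 2.

2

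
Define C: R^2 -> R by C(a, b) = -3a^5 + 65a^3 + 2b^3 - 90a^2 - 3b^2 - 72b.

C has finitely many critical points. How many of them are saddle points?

C separates as a function of a plus a function of b, so ∇C=0 decouples.
∂C/∂a = -15a(a - 3)(a - 1)(a + 4) = 0 at a ∈ {-4, 0, 1, 3}; ∂C/∂b = 6(b - 4)(b + 3) = 0 at b ∈ {-3, 4}.
The Hessian is diagonal: diag(C_aa, C_bb). Second derivatives: C_aa(-4)=2100, C_aa(0)=-180, C_aa(1)=150, C_aa(3)=-630; C_bb(-3)=-42, C_bb(4)=42.
Saddle points occur where the two diagonal entries have opposite signs: (-4, -3), (0, 4), (1, -3), (3, 4). Count: 4.

4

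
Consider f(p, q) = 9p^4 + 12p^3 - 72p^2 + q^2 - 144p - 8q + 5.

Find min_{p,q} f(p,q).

-347

f(p,q) separates as A(p) + B(q) + 5, so its minimum is min A + min B + 5.
A'(p) = 36(p - 2)(p + 1)(p + 2) vanishes at p ∈ {-2, -1, 2}; B'(q) = 2q - 8 vanishes at q ∈ {4}.
Local minima of A (where A''>0): A(-2)=48, A(2)=-336. Local minima of B: B(4)=-16.
So the global minimum of f is A(2) + B(4) + 5 = -336 − 16 + 5 = -347, attained at (2, 4).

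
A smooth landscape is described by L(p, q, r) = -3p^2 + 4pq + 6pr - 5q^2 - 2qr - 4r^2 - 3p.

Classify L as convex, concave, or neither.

concave

L is quadratic, so its Hessian is the constant matrix H = [[-6, 4, 6], [4, -10, -2], [6, -2, -8]].
Leading principal minors: -6, 44, -64.
Signs alternate −, +, − ⇒ H ≺ 0 ⇒ concave.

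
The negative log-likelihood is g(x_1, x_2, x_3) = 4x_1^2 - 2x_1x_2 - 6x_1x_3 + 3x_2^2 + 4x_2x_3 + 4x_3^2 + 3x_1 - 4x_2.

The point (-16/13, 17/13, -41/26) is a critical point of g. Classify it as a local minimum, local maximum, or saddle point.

local minimum

The Hessian is constant: H = [[8, -2, -6], [-2, 6, 4], [-6, 4, 8]].
Leading principal minors: Δ₁ = 8, Δ₂ = 44, Δ₃ = 104.
All leading minors are positive, so H is positive definite: a local minimum.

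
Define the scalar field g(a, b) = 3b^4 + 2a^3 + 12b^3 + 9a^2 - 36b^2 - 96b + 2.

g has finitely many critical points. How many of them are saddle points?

g separates as a function of a plus a function of b, so ∇g=0 decouples.
∂g/∂a = 6a(a + 3) = 0 at a ∈ {-3, 0}; ∂g/∂b = 12(b - 2)(b + 1)(b + 4) = 0 at b ∈ {-4, -1, 2}.
The Hessian is diagonal: diag(g_aa, g_bb). Second derivatives: g_aa(-3)=-18, g_aa(0)=18; g_bb(-4)=216, g_bb(-1)=-108, g_bb(2)=216.
Saddle points occur where the two diagonal entries have opposite signs: (-3, -4), (-3, 2), (0, -1). Count: 3.

3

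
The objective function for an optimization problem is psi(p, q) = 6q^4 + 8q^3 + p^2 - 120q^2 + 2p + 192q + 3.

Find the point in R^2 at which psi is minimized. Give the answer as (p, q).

psi(p,q) separates as A(p) + B(q) + 3, so its minimum is min A + min B + 3.
A'(p) = 2p + 2 vanishes at p ∈ {-1}; B'(q) = 24(q - 2)(q - 1)(q + 4) vanishes at q ∈ {-4, 1, 2}.
Local minima of A (where A''>0): A(-1)=-1. Local minima of B: B(-4)=-1664, B(2)=64.
So the global minimum of psi is A(-1) + B(-4) + 3 = -1 − 1664 + 3 = -1662, attained at (-1, -4).

(-1, -4)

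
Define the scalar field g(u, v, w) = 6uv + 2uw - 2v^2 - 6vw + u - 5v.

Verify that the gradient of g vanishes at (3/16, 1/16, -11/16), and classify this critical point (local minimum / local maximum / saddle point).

saddle point

∇g = (6v + 2w + 1, 6u - 4v - 6w - 5, 2u - 6v); substituting (3/16, 1/16, -11/16) gives ∇g = (0, 0, 0), so (3/16, 1/16, -11/16) is indeed a critical point.
The Hessian is constant: H = [[0, 6, 2], [6, -4, -6], [2, -6, 0]].
Leading principal minors: Δ₁ = 0, Δ₂ = -36, Δ₃ = -128.
The minors fit neither the all-positive nor the alternating-sign pattern, so H is indefinite: a saddle point.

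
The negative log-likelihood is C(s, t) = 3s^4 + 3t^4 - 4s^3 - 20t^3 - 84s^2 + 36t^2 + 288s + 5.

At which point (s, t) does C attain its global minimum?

(-4, 0)

C(s,t) separates as P(s) + Q(t) + 5, so its minimum is min P + min Q + 5.
P'(s) = 12(s - 3)(s - 2)(s + 4) vanishes at s ∈ {-4, 2, 3}; Q'(t) = 12t(t - 3)(t - 2) vanishes at t ∈ {0, 2, 3}.
Local minima of P (where P''>0): P(-4)=-1472, P(3)=243. Local minima of Q: Q(0)=0, Q(3)=27.
So the global minimum of C is P(-4) + Q(0) + 5 = -1472 + 0 + 5 = -1467, attained at (-4, 0).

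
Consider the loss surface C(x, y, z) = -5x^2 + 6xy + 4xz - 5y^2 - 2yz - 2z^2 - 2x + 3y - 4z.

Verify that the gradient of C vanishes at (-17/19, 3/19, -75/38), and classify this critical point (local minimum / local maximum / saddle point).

∇C = (-10x + 6y + 4z - 2, 6x - 10y - 2z + 3, 4x - 2y - 4z - 4); substituting (-17/19, 3/19, -75/38) gives ∇C = (0, 0, 0), so (-17/19, 3/19, -75/38) is indeed a critical point.
The Hessian is constant: H = [[-10, 6, 4], [6, -10, -2], [4, -2, -4]].
Leading principal minors: Δ₁ = -10, Δ₂ = 64, Δ₃ = -152.
The minors alternate sign starting negative (−, +, −), so H is negative definite: a local maximum.

local maximum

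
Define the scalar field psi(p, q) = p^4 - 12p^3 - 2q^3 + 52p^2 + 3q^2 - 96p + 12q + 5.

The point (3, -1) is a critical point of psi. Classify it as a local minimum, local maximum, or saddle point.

The mixed partial ∂²psi/∂p∂q is 0, so the Hessian at any point is diag(psi_pp, psi_qq) = diag(4(3p^2 - 18p + 26), 6(-2q + 1)).
At (3, -1): H = diag(-4, 18).
The eigenvalues have opposite signs, so H is indefinite: a saddle point.

saddle point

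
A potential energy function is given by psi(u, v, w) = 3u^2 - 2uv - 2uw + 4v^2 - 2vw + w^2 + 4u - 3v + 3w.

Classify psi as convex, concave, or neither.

psi is quadratic, so its Hessian is the constant matrix H = [[6, -2, -2], [-2, 8, -2], [-2, -2, 2]].
Leading principal minors: 6, 44, 16.
All positive ⇒ H ≻ 0 ⇒ convex.

convex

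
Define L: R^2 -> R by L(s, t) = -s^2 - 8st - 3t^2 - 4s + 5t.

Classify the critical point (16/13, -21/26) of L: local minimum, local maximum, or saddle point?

saddle point

The Hessian of L is constant: H = [[-2, -8], [-8, -6]].
det(H) = (-2)·(-6) − (-8)² = -52.
Since det(H) < 0, H is indefinite and the critical point is a saddle point.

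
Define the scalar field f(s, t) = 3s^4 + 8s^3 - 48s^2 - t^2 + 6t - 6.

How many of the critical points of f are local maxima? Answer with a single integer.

f separates as a function of s plus a function of t, so ∇f=0 decouples.
∂f/∂s = 12s(s - 2)(s + 4) = 0 at s ∈ {-4, 0, 2}; ∂f/∂t = -2(t - 3) = 0 at t ∈ {3}.
The Hessian is diagonal: diag(f_ss, f_tt). Second derivatives: f_ss(-4)=288, f_ss(0)=-96, f_ss(2)=144; f_tt(3)=-2.
Local maxima occur where both diagonal entries negative: (0, 3). Count: 1.

1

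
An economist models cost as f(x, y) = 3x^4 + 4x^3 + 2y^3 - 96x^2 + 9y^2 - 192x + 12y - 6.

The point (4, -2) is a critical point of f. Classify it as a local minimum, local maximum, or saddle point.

saddle point

The mixed partial ∂²f/∂x∂y is 0, so the Hessian at any point is diag(f_xx, f_yy) = diag(12(3x^2 + 2x - 16), 6(2y + 3)).
At (4, -2): H = diag(480, -6).
The eigenvalues have opposite signs, so H is indefinite: a saddle point.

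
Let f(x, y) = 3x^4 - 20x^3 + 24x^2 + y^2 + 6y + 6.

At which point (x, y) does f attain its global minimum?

f(x,y) separates as P(x) + Q(y) + 6, so its minimum is min P + min Q + 6.
P'(x) = 12x(x - 4)(x - 1) vanishes at x ∈ {0, 1, 4}; Q'(y) = 2y + 6 vanishes at y ∈ {-3}.
Local minima of P (where P''>0): P(0)=0, P(4)=-128. Local minima of Q: Q(-3)=-9.
So the global minimum of f is P(4) + Q(-3) + 6 = -128 − 9 + 6 = -131, attained at (4, -3).

(4, -3)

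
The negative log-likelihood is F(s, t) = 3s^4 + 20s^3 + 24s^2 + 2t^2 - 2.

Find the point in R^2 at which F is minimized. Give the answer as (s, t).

(-4, 0)

F(s,t) separates as P(s) + Q(t) − 2, so its minimum is min P + min Q − 2.
P'(s) = 12s(s + 1)(s + 4) vanishes at s ∈ {-4, -1, 0}; Q'(t) = 4t vanishes at t ∈ {0}.
Local minima of P (where P''>0): P(-4)=-128, P(0)=0. Local minima of Q: Q(0)=0.
So the global minimum of F is P(-4) + Q(0) − 2 = -128 + 0 − 2 = -130, attained at (-4, 0).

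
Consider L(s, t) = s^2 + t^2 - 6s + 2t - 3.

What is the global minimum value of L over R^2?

-13

L(s,t) separates as P(s) + Q(t) − 3, so its minimum is min P + min Q − 3.
P'(s) = 2s - 6 vanishes at s ∈ {3}; Q'(t) = 2(t + 1) vanishes at t ∈ {-1}.
Local minima of P (where P''>0): P(3)=-9. Local minima of Q: Q(-1)=-1.
So the global minimum of L is P(3) + Q(-1) − 3 = -9 − 1 − 3 = -13, attained at (3, -1).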